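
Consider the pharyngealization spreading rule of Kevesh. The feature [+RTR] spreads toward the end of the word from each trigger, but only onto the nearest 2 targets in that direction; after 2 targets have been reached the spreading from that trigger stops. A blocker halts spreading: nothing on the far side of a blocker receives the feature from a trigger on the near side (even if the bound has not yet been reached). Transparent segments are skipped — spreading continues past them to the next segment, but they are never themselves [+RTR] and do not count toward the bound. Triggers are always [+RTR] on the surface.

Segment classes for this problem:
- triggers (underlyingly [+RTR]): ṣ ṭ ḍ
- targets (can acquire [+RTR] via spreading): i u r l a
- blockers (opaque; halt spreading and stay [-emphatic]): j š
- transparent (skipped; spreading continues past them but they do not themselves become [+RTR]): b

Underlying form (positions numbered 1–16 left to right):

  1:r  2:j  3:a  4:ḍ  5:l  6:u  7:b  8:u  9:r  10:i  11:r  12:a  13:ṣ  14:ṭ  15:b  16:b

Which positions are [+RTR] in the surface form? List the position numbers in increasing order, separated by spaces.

4 5 6 13 14

From /ḍ/ at 4 rightward: 5 /l/ → [+RTR]; 6 /u/ → [+RTR]; bound reached.
From /ṣ/ at 13 rightward: 14 /ṭ/ is itself a trigger — this domain ends here.
From /ṭ/ at 14 rightward: 15 /b/ transparent; 16 /b/ transparent; word edge.
Targets with no active source: positions 1 3 8 9 10 11 12 stay [-emphatic].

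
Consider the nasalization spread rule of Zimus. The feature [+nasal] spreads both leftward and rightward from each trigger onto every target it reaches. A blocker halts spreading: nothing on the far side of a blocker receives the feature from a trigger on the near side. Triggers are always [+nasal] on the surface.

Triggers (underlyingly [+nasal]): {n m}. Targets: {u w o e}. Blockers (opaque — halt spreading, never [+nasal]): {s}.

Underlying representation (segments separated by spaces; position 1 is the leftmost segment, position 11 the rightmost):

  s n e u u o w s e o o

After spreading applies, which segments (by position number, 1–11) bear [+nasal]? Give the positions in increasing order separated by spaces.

2 3 4 5 6 7

From /n/ at 2 rightward: 3 /e/ → [+nasal]; 4 /u/ → [+nasal]; 5 /u/ → [+nasal]; 6 /o/ → [+nasal]; 7 /w/ → [+nasal]; 8 /s/ blocks.
From /n/ at 2 leftward: 1 /s/ blocks.
Targets with no active source: positions 9 10 11 stay [-nasal].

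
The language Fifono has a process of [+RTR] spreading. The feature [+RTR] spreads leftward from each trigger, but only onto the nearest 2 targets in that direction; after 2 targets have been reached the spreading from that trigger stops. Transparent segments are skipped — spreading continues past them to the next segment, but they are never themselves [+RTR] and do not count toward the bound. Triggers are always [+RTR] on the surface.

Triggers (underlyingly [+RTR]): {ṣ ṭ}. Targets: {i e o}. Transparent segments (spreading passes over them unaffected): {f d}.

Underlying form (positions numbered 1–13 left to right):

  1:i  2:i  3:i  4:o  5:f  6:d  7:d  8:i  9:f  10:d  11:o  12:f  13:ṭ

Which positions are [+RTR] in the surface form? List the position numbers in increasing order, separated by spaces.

8 11 13

From /ṭ/ at 13 leftward: 12 /f/ transparent; 11 /o/ → [+RTR]; 10 /d/ transparent; 9 /f/ transparent; 8 /i/ → [+RTR]; bound reached.
Targets with no active source: positions 1 2 3 4 stay [-emphatic].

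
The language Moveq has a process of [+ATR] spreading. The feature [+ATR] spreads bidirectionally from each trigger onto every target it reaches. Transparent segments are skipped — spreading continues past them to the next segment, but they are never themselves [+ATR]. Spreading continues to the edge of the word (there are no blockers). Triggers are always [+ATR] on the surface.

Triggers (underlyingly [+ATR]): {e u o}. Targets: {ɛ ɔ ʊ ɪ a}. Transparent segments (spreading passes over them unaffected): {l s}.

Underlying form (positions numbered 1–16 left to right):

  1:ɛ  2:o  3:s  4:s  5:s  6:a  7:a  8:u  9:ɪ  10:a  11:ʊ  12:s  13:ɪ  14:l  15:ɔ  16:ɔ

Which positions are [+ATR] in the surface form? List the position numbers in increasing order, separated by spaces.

From /o/ at 2 rightward: 3 /s/ transparent; 4 /s/ transparent; 5 /s/ transparent; 6 /a/ → [+ATR]; 7 /a/ → [+ATR]; 8 /u/ is itself a trigger — this domain ends here.
From /o/ at 2 leftward: 1 /ɛ/ → [+ATR]; word edge.
From /u/ at 8 rightward: 9 /ɪ/ → [+ATR]; 10 /a/ → [+ATR]; 11 /ʊ/ → [+ATR]; 12 /s/ transparent; 13 /ɪ/ → [+ATR]; 14 /l/ transparent; 15 /ɔ/ → [+ATR]; 16 /ɔ/ → [+ATR]; word edge.
From /u/ at 8 leftward: 7 /a/ → [+ATR]; 6 /a/ → [+ATR]; 5 /s/ transparent; 4 /s/ transparent; 3 /s/ transparent; 2 /o/ is itself a trigger — this domain ends here.

1 2 6 7 8 9 10 11 13 15 16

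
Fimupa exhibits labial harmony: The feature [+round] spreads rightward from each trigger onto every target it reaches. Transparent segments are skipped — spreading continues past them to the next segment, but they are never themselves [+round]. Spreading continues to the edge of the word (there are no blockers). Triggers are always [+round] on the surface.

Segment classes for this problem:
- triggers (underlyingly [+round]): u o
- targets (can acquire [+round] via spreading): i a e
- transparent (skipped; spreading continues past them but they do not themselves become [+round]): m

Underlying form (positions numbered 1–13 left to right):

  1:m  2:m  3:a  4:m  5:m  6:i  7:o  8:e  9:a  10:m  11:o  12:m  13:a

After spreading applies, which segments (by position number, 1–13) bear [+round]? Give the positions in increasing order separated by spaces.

From /o/ at 7 rightward: 8 /e/ → [+round]; 9 /a/ → [+round]; 10 /m/ transparent; 11 /o/ is itself a trigger — this domain ends here.
From /o/ at 11 rightward: 12 /m/ transparent; 13 /a/ → [+round]; word edge.
Targets with no active source: positions 3 6 stay [-round].

7 8 9 11 13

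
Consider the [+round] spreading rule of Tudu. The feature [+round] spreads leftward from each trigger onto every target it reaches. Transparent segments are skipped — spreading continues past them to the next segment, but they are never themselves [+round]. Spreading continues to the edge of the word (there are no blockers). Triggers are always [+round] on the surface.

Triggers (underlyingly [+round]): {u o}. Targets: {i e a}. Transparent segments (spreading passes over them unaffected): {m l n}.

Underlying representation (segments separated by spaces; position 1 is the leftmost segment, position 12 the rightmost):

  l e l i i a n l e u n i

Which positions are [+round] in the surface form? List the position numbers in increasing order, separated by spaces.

From /u/ at 10 leftward: 9 /e/ → [+round]; 8 /l/ transparent; 7 /n/ transparent; 6 /a/ → [+round]; 5 /i/ → [+round]; 4 /i/ → [+round]; 3 /l/ transparent; 2 /e/ → [+round]; 1 /l/ transparent; word edge.
Target with no active source: position 12 stays [-round].

2 4 5 6 9 10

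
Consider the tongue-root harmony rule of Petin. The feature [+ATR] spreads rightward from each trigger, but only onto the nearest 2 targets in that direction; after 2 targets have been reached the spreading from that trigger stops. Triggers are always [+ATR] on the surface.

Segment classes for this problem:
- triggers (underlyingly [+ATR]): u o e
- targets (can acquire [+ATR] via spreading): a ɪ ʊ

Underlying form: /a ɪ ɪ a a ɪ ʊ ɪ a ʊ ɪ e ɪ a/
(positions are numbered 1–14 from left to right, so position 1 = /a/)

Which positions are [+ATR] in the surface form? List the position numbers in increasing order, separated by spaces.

From /e/ at 12 rightward: 13 /ɪ/ → [+ATR]; 14 /a/ → [+ATR]; bound reached.
Targets with no active source: positions 1 2 3 4 5 6 7 8 9 10 11 stay [-ATR].

12 13 14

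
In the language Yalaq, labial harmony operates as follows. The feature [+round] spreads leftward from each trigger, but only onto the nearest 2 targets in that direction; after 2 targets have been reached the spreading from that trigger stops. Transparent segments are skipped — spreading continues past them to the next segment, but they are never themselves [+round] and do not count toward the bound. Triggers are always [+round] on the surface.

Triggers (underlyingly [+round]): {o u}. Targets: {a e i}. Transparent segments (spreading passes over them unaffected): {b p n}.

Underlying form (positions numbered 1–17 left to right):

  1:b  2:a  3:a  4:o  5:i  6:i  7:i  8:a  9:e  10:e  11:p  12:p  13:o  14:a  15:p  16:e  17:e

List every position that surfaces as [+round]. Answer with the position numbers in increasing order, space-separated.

From /o/ at 4 leftward: 3 /a/ → [+round]; 2 /a/ → [+round]; bound reached.
From /o/ at 13 leftward: 12 /p/ transparent; 11 /p/ transparent; 10 /e/ → [+round]; 9 /e/ → [+round]; bound reached.
Targets with no active source: positions 5 6 7 8 14 16 17 stay [-round].

2 3 4 9 10 13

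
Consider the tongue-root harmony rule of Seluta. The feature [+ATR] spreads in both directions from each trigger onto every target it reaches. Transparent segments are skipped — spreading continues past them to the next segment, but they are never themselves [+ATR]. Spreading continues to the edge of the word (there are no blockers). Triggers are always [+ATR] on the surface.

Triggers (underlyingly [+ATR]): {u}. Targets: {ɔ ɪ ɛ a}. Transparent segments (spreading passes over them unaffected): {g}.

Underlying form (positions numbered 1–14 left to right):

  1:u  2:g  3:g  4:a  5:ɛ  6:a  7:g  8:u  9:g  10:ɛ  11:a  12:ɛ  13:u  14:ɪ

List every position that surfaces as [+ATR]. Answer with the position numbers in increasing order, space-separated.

1 4 5 6 8 10 11 12 13 14

From /u/ at 1 rightward: 2 /g/ transparent; 3 /g/ transparent; 4 /a/ → [+ATR]; 5 /ɛ/ → [+ATR]; 6 /a/ → [+ATR]; 7 /g/ transparent; 8 /u/ is itself a trigger — this domain ends here.
From /u/ at 1 leftward: word edge.
From /u/ at 8 rightward: 9 /g/ transparent; 10 /ɛ/ → [+ATR]; 11 /a/ → [+ATR]; 12 /ɛ/ → [+ATR]; 13 /u/ is itself a trigger — this domain ends here.
From /u/ at 8 leftward: 7 /g/ transparent; 6 /a/ → [+ATR]; 5 /ɛ/ → [+ATR]; 4 /a/ → [+ATR]; 3 /g/ transparent; 2 /g/ transparent; 1 /u/ is itself a trigger — this domain ends here.
From /u/ at 13 rightward: 14 /ɪ/ → [+ATR]; word edge.
From /u/ at 13 leftward: 12 /ɛ/ → [+ATR]; 11 /a/ → [+ATR]; 10 /ɛ/ → [+ATR]; 9 /g/ transparent; 8 /u/ is itself a trigger — this domain ends here.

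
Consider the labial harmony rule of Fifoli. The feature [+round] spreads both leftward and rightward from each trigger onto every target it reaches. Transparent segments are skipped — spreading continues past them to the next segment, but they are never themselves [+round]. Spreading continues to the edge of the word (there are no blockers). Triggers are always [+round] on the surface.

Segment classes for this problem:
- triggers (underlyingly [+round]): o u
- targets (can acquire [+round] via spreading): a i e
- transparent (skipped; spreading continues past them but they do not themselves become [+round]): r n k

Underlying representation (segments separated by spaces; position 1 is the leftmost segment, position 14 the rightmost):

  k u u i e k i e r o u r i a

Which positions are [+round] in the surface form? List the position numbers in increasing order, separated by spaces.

From /u/ at 2 rightward: 3 /u/ is itself a trigger — this domain ends here.
From /u/ at 2 leftward: 1 /k/ transparent; word edge.
From /u/ at 3 rightward: 4 /i/ → [+round]; 5 /e/ → [+round]; 6 /k/ transparent; 7 /i/ → [+round]; 8 /e/ → [+round]; 9 /r/ transparent; 10 /o/ is itself a trigger — this domain ends here.
From /u/ at 3 leftward: 2 /u/ is itself a trigger — this domain ends here.
From /o/ at 10 rightward: 11 /u/ is itself a trigger — this domain ends here.
From /o/ at 10 leftward: 9 /r/ transparent; 8 /e/ → [+round]; 7 /i/ → [+round]; 6 /k/ transparent; 5 /e/ → [+round]; 4 /i/ → [+round]; 3 /u/ is itself a trigger — this domain ends here.
From /u/ at 11 rightward: 12 /r/ transparent; 13 /i/ → [+round]; 14 /a/ → [+round]; word edge.
From /u/ at 11 leftward: 10 /o/ is itself a trigger — this domain ends here.

2 3 4 5 7 8 10 11 13 14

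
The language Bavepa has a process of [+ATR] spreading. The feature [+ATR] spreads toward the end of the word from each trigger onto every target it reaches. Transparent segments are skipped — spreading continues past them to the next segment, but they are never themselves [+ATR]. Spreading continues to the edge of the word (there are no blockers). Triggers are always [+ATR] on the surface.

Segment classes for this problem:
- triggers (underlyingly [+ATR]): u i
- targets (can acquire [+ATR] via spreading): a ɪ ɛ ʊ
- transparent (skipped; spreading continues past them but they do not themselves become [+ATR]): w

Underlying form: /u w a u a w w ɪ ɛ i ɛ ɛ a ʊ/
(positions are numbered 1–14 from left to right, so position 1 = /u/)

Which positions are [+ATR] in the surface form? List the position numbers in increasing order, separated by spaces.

From /u/ at 1 rightward: 2 /w/ transparent; 3 /a/ → [+ATR]; 4 /u/ is itself a trigger — this domain ends here.
From /u/ at 4 rightward: 5 /a/ → [+ATR]; 6 /w/ transparent; 7 /w/ transparent; 8 /ɪ/ → [+ATR]; 9 /ɛ/ → [+ATR]; 10 /i/ is itself a trigger — this domain ends here.
From /i/ at 10 rightward: 11 /ɛ/ → [+ATR]; 12 /ɛ/ → [+ATR]; 13 /a/ → [+ATR]; 14 /ʊ/ → [+ATR]; word edge.

1 3 4 5 8 9 10 11 12 13 14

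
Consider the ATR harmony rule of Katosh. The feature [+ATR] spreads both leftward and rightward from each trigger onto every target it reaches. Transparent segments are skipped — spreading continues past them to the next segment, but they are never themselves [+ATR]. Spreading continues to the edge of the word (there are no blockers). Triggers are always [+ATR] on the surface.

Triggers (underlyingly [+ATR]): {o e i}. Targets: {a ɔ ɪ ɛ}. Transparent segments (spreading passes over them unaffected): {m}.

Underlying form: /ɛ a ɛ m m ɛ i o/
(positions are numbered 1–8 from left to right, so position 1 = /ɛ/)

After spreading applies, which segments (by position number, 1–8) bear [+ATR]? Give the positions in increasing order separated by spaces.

1 2 3 6 7 8

From /i/ at 7 rightward: 8 /o/ is itself a trigger — this domain ends here.
From /i/ at 7 leftward: 6 /ɛ/ → [+ATR]; 5 /m/ transparent; 4 /m/ transparent; 3 /ɛ/ → [+ATR]; 2 /a/ → [+ATR]; 1 /ɛ/ → [+ATR]; word edge.
From /o/ at 8 rightward: word edge.
From /o/ at 8 leftward: 7 /i/ is itself a trigger — this domain ends here.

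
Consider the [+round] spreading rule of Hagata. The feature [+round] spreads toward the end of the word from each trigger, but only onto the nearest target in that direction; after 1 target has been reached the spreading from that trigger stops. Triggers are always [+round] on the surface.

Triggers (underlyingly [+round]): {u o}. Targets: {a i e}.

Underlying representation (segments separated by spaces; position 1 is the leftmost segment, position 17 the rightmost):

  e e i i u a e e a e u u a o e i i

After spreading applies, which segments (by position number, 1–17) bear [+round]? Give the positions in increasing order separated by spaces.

From /u/ at 5 rightward: 6 /a/ → [+round]; bound reached.
From /u/ at 11 rightward: 12 /u/ is itself a trigger — this domain ends here.
From /u/ at 12 rightward: 13 /a/ → [+round]; bound reached.
From /o/ at 14 rightward: 15 /e/ → [+round]; bound reached.
Targets with no active source: positions 1 2 3 4 7 8 9 10 16 17 stay [-round].

5 6 11 12 13 14 15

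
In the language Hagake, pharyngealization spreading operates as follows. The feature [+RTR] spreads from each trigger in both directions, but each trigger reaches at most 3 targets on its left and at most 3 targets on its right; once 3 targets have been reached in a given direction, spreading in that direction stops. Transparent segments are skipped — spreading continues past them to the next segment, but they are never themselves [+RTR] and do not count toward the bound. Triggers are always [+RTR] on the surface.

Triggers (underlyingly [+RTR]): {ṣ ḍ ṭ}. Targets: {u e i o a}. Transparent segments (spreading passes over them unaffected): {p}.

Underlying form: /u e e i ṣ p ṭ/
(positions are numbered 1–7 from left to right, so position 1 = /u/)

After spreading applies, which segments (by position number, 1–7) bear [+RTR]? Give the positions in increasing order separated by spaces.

2 3 4 5 7

From /ṣ/ at 5 rightward: 6 /p/ transparent; 7 /ṭ/ is itself a trigger — this domain ends here.
From /ṣ/ at 5 leftward: 4 /i/ → [+RTR]; 3 /e/ → [+RTR]; 2 /e/ → [+RTR]; bound reached.
From /ṭ/ at 7 rightward: word edge.
From /ṭ/ at 7 leftward: 6 /p/ transparent; 5 /ṣ/ is itself a trigger — this domain ends here.
Target with no active source: position 1 stays [-emphatic].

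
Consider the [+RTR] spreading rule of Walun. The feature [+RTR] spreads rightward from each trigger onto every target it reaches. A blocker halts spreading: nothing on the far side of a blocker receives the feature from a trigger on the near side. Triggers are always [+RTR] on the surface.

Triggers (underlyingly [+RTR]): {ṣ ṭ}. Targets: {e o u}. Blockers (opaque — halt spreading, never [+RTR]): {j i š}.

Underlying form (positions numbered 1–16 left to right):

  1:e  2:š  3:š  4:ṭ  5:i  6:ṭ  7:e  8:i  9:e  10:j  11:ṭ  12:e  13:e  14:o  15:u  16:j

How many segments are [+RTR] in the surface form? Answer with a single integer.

From /ṭ/ at 4 rightward: 5 /i/ blocks.
From /ṭ/ at 6 rightward: 7 /e/ → [+RTR]; 8 /i/ blocks.
From /ṭ/ at 11 rightward: 12 /e/ → [+RTR]; 13 /e/ → [+RTR]; 14 /o/ → [+RTR]; 15 /u/ → [+RTR]; 16 /j/ blocks.
Targets with no active source: positions 1 9 stay [-emphatic].
[+RTR] positions on the surface: 4 6 7 11 12 13 14 15.

8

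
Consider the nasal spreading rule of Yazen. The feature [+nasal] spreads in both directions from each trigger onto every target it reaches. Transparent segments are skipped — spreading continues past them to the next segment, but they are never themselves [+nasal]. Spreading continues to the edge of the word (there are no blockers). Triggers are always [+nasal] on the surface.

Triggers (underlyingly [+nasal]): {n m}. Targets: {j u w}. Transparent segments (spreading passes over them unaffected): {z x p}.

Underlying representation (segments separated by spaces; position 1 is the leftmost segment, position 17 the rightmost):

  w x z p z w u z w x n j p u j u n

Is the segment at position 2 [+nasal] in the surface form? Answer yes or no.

From /n/ at 11 rightward: 12 /j/ → [+nasal]; 13 /p/ transparent; 14 /u/ → [+nasal]; 15 /j/ → [+nasal]; 16 /u/ → [+nasal]; 17 /n/ is itself a trigger — this domain ends here.
From /n/ at 11 leftward: 10 /x/ transparent; 9 /w/ → [+nasal]; 8 /z/ transparent; 7 /u/ → [+nasal]; 6 /w/ → [+nasal]; 5 /z/ transparent; 4 /p/ transparent; 3 /z/ transparent; 2 /x/ transparent; 1 /w/ → [+nasal]; word edge.
From /n/ at 17 rightward: word edge.
From /n/ at 17 leftward: 16 /u/ → [+nasal]; 15 /j/ → [+nasal]; 14 /u/ → [+nasal]; 13 /p/ transparent; 12 /j/ → [+nasal]; 11 /n/ is itself a trigger — this domain ends here.
[+nasal] positions on the surface: 1 6 7 9 11 12 14 15 16 17.

no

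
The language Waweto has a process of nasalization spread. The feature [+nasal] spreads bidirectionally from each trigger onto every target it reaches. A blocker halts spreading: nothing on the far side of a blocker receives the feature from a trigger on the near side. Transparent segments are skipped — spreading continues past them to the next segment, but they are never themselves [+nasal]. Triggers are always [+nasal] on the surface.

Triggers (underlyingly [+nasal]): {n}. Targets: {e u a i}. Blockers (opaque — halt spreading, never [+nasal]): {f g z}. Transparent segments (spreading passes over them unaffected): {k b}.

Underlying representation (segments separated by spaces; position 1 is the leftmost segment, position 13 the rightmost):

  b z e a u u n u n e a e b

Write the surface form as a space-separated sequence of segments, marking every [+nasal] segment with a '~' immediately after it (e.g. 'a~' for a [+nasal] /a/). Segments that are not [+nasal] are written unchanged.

From /n/ at 7 rightward: 8 /u/ → [+nasal]; 9 /n/ is itself a trigger — this domain ends here.
From /n/ at 7 leftward: 6 /u/ → [+nasal]; 5 /u/ → [+nasal]; 4 /a/ → [+nasal]; 3 /e/ → [+nasal]; 2 /z/ blocks.
From /n/ at 9 rightward: 10 /e/ → [+nasal]; 11 /a/ → [+nasal]; 12 /e/ → [+nasal]; 13 /b/ transparent; word edge.
From /n/ at 9 leftward: 8 /u/ → [+nasal]; 7 /n/ is itself a trigger — this domain ends here.
[+nasal] positions on the surface: 3 4 5 6 7 8 9 10 11 12.

b z e~ a~ u~ u~ n~ u~ n~ e~ a~ e~ b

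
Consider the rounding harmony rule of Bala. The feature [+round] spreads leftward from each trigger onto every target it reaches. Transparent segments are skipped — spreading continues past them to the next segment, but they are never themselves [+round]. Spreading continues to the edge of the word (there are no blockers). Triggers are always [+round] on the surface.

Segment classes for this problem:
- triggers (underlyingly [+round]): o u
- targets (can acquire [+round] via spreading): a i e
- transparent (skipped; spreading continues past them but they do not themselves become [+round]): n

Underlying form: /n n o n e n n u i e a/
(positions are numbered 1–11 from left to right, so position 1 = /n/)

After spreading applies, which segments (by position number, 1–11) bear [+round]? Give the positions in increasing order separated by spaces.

3 5 8

From /o/ at 3 leftward: 2 /n/ transparent; 1 /n/ transparent; word edge.
From /u/ at 8 leftward: 7 /n/ transparent; 6 /n/ transparent; 5 /e/ → [+round]; 4 /n/ transparent; 3 /o/ is itself a trigger — this domain ends here.
Targets with no active source: positions 9 10 11 stay [-round].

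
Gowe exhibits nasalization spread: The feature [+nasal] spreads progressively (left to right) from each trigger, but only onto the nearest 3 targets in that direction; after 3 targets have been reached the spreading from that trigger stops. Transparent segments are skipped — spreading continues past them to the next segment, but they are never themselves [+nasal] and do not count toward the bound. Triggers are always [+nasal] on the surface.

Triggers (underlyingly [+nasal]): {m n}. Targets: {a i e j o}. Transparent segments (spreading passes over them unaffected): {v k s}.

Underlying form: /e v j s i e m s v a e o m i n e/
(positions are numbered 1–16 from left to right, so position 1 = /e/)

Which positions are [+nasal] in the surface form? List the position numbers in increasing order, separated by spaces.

7 10 11 12 13 14 15 16

From /m/ at 7 rightward: 8 /s/ transparent; 9 /v/ transparent; 10 /a/ → [+nasal]; 11 /e/ → [+nasal]; 12 /o/ → [+nasal]; bound reached.
From /m/ at 13 rightward: 14 /i/ → [+nasal]; 15 /n/ is itself a trigger — this domain ends here.
From /n/ at 15 rightward: 16 /e/ → [+nasal]; word edge.
Targets with no active source: positions 1 3 5 6 stay [-nasal].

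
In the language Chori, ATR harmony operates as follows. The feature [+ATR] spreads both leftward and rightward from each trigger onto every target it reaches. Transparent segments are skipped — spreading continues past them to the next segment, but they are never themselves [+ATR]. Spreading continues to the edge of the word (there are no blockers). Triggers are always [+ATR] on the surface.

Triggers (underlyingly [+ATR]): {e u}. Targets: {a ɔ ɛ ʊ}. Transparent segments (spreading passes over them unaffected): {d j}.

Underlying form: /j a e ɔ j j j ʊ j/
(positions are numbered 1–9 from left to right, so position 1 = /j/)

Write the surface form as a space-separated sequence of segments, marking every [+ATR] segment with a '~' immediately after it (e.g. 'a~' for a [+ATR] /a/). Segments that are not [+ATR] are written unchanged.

From /e/ at 3 rightward: 4 /ɔ/ → [+ATR]; 5 /j/ transparent; 6 /j/ transparent; 7 /j/ transparent; 8 /ʊ/ → [+ATR]; 9 /j/ transparent; word edge.
From /e/ at 3 leftward: 2 /a/ → [+ATR]; 1 /j/ transparent; word edge.
[+ATR] positions on the surface: 2 3 4 8.

j a~ e~ ɔ~ j j j ʊ~ j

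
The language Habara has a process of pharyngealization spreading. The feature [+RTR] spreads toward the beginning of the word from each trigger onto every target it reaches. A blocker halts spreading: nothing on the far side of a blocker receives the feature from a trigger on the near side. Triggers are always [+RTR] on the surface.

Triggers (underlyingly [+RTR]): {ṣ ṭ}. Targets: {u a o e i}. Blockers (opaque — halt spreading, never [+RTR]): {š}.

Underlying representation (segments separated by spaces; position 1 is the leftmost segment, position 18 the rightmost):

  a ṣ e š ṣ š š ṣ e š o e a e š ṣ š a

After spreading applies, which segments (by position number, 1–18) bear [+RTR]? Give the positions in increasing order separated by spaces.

1 2 5 8 16

From /ṣ/ at 2 leftward: 1 /a/ → [+RTR]; word edge.
From /ṣ/ at 5 leftward: 4 /š/ blocks.
From /ṣ/ at 8 leftward: 7 /š/ blocks.
From /ṣ/ at 16 leftward: 15 /š/ blocks.
Targets with no active source: positions 3 9 11 12 13 14 18 stay [-emphatic].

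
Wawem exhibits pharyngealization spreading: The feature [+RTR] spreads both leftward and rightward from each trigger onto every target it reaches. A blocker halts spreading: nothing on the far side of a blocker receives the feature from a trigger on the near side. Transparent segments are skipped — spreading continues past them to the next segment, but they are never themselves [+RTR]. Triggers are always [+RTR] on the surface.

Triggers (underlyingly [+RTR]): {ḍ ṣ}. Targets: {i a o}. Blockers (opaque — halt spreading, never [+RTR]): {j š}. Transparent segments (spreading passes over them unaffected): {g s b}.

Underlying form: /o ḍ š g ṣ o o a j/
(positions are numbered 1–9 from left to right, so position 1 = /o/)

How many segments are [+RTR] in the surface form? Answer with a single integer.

6

From /ḍ/ at 2 rightward: 3 /š/ blocks.
From /ḍ/ at 2 leftward: 1 /o/ → [+RTR]; word edge.
From /ṣ/ at 5 rightward: 6 /o/ → [+RTR]; 7 /o/ → [+RTR]; 8 /a/ → [+RTR]; 9 /j/ blocks.
From /ṣ/ at 5 leftward: 4 /g/ transparent; 3 /š/ blocks.
[+RTR] positions on the surface: 1 2 5 6 7 8.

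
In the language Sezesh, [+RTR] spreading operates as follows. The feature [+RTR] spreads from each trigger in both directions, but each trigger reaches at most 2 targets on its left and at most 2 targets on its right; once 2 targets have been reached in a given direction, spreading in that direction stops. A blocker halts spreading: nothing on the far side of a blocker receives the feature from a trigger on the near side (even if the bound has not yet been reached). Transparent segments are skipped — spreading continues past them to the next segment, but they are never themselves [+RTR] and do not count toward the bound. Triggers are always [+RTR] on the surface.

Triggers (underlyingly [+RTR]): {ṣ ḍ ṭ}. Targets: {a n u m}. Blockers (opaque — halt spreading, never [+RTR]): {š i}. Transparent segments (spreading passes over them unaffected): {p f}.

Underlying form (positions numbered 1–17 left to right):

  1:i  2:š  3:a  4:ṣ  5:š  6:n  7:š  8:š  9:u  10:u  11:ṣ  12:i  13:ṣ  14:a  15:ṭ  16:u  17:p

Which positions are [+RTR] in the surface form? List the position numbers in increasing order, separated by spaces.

From /ṣ/ at 4 rightward: 5 /š/ blocks.
From /ṣ/ at 4 leftward: 3 /a/ → [+RTR]; 2 /š/ blocks.
From /ṣ/ at 11 rightward: 12 /i/ blocks.
From /ṣ/ at 11 leftward: 10 /u/ → [+RTR]; 9 /u/ → [+RTR]; bound reached.
From /ṣ/ at 13 rightward: 14 /a/ → [+RTR]; 15 /ṭ/ is itself a trigger — this domain ends here.
From /ṣ/ at 13 leftward: 12 /i/ blocks.
From /ṭ/ at 15 rightward: 16 /u/ → [+RTR]; 17 /p/ transparent; word edge.
From /ṭ/ at 15 leftward: 14 /a/ → [+RTR]; 13 /ṣ/ is itself a trigger — this domain ends here.
Target with no active source: position 6 stays [-emphatic].

3 4 9 10 11 13 14 15 16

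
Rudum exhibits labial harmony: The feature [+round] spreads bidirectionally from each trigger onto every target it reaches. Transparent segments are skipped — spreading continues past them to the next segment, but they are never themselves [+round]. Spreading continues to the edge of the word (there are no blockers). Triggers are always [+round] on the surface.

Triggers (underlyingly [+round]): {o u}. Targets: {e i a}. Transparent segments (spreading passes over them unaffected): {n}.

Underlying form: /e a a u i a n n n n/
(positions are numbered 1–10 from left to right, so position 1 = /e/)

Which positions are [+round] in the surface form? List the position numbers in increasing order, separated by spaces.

From /u/ at 4 rightward: 5 /i/ → [+round]; 6 /a/ → [+round]; 7 /n/ transparent; 8 /n/ transparent; 9 /n/ transparent; 10 /n/ transparent; word edge.
From /u/ at 4 leftward: 3 /a/ → [+round]; 2 /a/ → [+round]; 1 /e/ → [+round]; word edge.

1 2 3 4 5 6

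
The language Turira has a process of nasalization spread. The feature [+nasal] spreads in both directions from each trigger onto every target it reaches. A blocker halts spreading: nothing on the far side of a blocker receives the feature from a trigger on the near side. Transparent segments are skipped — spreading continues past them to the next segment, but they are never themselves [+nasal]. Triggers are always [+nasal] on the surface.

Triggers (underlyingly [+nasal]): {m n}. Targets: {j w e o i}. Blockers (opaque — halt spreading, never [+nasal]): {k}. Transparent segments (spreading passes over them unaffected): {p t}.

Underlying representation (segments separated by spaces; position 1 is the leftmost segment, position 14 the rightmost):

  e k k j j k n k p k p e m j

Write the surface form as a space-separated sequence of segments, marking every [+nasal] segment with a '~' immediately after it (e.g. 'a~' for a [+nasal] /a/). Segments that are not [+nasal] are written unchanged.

e k k j j k n~ k p k p e~ m~ j~

From /n/ at 7 rightward: 8 /k/ blocks.
From /n/ at 7 leftward: 6 /k/ blocks.
From /m/ at 13 rightward: 14 /j/ → [+nasal]; word edge.
From /m/ at 13 leftward: 12 /e/ → [+nasal]; 11 /p/ transparent; 10 /k/ blocks.
Targets with no active source: positions 1 4 5 stay [-nasal].
[+nasal] positions on the surface: 7 12 13 14.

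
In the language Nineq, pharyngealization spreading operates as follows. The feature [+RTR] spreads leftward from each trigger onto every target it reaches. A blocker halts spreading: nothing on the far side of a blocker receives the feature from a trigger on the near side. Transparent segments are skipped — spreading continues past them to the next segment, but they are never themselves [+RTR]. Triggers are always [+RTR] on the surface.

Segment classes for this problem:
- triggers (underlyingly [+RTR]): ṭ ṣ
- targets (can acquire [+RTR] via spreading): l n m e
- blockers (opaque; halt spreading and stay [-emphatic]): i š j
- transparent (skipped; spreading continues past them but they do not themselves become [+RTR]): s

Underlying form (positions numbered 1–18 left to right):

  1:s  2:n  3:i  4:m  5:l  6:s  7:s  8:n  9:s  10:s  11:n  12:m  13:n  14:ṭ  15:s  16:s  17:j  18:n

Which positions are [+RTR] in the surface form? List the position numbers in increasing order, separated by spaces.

From /ṭ/ at 14 leftward: 13 /n/ → [+RTR]; 12 /m/ → [+RTR]; 11 /n/ → [+RTR]; 10 /s/ transparent; 9 /s/ transparent; 8 /n/ → [+RTR]; 7 /s/ transparent; 6 /s/ transparent; 5 /l/ → [+RTR]; 4 /m/ → [+RTR]; 3 /i/ blocks.
Targets with no active source: positions 2 18 stay [-emphatic].

4 5 8 11 12 13 14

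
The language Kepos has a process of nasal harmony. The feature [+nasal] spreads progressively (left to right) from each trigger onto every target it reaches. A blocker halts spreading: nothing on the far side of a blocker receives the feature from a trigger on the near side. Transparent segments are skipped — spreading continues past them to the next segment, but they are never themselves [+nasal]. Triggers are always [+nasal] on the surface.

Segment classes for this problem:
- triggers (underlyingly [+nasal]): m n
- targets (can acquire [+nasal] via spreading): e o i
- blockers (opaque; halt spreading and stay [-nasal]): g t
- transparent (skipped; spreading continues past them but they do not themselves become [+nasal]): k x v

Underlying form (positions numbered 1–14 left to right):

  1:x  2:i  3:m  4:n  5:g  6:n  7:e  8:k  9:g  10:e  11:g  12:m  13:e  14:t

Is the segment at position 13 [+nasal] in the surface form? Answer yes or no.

yes

From /m/ at 3 rightward: 4 /n/ is itself a trigger — this domain ends here.
From /n/ at 4 rightward: 5 /g/ blocks.
From /n/ at 6 rightward: 7 /e/ → [+nasal]; 8 /k/ transparent; 9 /g/ blocks.
From /m/ at 12 rightward: 13 /e/ → [+nasal]; 14 /t/ blocks.
Targets with no active source: positions 2 10 stay [-nasal].
[+nasal] positions on the surface: 3 4 6 7 12 13.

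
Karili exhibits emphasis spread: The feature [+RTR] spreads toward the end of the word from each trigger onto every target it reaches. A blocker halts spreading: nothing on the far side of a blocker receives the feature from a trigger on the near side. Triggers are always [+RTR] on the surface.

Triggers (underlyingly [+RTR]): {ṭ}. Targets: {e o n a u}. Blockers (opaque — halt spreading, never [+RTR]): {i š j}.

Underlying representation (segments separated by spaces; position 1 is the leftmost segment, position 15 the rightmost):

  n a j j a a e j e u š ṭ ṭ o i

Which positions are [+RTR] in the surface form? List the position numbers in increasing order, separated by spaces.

From /ṭ/ at 12 rightward: 13 /ṭ/ is itself a trigger — this domain ends here.
From /ṭ/ at 13 rightward: 14 /o/ → [+RTR]; 15 /i/ blocks.
Targets with no active source: positions 1 2 5 6 7 9 10 stay [-emphatic].

12 13 14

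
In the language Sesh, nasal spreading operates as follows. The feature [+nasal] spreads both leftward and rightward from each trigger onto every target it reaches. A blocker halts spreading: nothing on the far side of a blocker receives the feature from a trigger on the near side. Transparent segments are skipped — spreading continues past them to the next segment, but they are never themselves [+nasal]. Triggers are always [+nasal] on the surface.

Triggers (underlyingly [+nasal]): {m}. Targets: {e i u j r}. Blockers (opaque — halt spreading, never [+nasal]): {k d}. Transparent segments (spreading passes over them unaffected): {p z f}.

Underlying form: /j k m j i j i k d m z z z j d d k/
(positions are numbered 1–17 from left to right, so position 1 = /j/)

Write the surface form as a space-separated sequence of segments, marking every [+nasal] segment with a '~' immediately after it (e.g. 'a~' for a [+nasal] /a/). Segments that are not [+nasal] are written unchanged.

From /m/ at 3 rightward: 4 /j/ → [+nasal]; 5 /i/ → [+nasal]; 6 /j/ → [+nasal]; 7 /i/ → [+nasal]; 8 /k/ blocks.
From /m/ at 3 leftward: 2 /k/ blocks.
From /m/ at 10 rightward: 11 /z/ transparent; 12 /z/ transparent; 13 /z/ transparent; 14 /j/ → [+nasal]; 15 /d/ blocks.
From /m/ at 10 leftward: 9 /d/ blocks.
Target with no active source: position 1 stays [-nasal].
[+nasal] positions on the surface: 3 4 5 6 7 10 14.

j k m~ j~ i~ j~ i~ k d m~ z z z j~ d d k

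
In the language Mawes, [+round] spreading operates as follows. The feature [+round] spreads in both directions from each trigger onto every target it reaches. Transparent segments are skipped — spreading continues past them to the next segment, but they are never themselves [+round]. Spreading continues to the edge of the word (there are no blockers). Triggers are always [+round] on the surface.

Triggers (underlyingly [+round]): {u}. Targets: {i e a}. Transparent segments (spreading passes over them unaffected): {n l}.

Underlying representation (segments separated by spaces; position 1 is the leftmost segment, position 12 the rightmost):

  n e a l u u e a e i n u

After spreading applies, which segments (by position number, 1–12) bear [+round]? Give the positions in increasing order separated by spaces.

2 3 5 6 7 8 9 10 12

From /u/ at 5 rightward: 6 /u/ is itself a trigger — this domain ends here.
From /u/ at 5 leftward: 4 /l/ transparent; 3 /a/ → [+round]; 2 /e/ → [+round]; 1 /n/ transparent; word edge.
From /u/ at 6 rightward: 7 /e/ → [+round]; 8 /a/ → [+round]; 9 /e/ → [+round]; 10 /i/ → [+round]; 11 /n/ transparent; 12 /u/ is itself a trigger — this domain ends here.
From /u/ at 6 leftward: 5 /u/ is itself a trigger — this domain ends here.
From /u/ at 12 rightward: word edge.
From /u/ at 12 leftward: 11 /n/ transparent; 10 /i/ → [+round]; 9 /e/ → [+round]; 8 /a/ → [+round]; 7 /e/ → [+round]; 6 /u/ is itself a trigger — this domain ends here.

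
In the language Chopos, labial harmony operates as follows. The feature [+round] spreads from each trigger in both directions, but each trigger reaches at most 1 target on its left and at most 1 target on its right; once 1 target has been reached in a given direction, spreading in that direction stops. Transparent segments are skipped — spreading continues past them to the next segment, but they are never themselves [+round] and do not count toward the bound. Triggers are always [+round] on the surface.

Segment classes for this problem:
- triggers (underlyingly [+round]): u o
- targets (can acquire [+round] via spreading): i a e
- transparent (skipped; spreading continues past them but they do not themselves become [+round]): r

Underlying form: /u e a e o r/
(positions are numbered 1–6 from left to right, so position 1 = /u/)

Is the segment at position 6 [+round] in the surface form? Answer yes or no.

no

From /u/ at 1 rightward: 2 /e/ → [+round]; bound reached.
From /u/ at 1 leftward: word edge.
From /o/ at 5 rightward: 6 /r/ transparent; word edge.
From /o/ at 5 leftward: 4 /e/ → [+round]; bound reached.
Target with no active source: position 3 stays [-round].
[+round] positions on the surface: 1 2 4 5.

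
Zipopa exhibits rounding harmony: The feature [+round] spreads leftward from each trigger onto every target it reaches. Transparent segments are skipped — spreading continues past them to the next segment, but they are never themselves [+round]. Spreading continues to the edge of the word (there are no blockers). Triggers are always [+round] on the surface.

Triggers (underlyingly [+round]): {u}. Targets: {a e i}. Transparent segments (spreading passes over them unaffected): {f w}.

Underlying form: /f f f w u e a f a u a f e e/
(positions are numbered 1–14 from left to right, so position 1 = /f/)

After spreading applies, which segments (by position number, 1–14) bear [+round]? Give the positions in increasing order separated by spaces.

From /u/ at 5 leftward: 4 /w/ transparent; 3 /f/ transparent; 2 /f/ transparent; 1 /f/ transparent; word edge.
From /u/ at 10 leftward: 9 /a/ → [+round]; 8 /f/ transparent; 7 /a/ → [+round]; 6 /e/ → [+round]; 5 /u/ is itself a trigger — this domain ends here.
Targets with no active source: positions 11 13 14 stay [-round].

5 6 7 9 10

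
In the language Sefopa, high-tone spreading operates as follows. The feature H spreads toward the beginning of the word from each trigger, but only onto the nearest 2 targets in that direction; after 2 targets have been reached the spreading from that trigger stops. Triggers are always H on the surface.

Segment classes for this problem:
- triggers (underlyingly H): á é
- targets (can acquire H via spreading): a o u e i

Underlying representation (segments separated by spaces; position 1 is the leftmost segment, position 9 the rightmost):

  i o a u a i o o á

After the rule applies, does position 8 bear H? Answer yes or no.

yes

From /á/ at 9 leftward: 8 /o/ → H; 7 /o/ → H; bound reached.
Targets with no active source: positions 1 2 3 4 5 6 stay [-high tone].
H positions on the surface: 7 8 9.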